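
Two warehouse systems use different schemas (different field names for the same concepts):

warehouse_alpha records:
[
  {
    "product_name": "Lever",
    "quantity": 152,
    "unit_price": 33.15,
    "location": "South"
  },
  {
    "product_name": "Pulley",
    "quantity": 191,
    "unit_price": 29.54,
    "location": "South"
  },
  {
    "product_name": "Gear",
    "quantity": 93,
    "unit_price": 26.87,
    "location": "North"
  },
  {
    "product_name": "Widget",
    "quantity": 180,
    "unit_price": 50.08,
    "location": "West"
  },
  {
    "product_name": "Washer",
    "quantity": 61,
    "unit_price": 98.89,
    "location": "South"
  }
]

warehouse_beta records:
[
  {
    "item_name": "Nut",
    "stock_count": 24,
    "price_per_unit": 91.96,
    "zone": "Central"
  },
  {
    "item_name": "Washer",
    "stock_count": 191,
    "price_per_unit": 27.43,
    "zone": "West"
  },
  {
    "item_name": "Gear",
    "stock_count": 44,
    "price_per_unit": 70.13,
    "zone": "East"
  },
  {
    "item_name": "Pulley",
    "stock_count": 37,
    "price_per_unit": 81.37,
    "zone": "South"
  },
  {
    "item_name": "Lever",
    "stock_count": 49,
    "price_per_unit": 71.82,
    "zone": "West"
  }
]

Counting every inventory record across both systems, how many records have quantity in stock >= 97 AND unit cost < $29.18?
1

Schema mappings:
- "quantity" (warehouse_alpha) = "stock_count" (warehouse_beta) = quantity
- "unit_price" (warehouse_alpha) = "price_per_unit" (warehouse_beta) = unit cost

Records meeting both conditions in warehouse_alpha: 0
Records meeting both conditions in warehouse_beta: 1

Total: 0 + 1 = 1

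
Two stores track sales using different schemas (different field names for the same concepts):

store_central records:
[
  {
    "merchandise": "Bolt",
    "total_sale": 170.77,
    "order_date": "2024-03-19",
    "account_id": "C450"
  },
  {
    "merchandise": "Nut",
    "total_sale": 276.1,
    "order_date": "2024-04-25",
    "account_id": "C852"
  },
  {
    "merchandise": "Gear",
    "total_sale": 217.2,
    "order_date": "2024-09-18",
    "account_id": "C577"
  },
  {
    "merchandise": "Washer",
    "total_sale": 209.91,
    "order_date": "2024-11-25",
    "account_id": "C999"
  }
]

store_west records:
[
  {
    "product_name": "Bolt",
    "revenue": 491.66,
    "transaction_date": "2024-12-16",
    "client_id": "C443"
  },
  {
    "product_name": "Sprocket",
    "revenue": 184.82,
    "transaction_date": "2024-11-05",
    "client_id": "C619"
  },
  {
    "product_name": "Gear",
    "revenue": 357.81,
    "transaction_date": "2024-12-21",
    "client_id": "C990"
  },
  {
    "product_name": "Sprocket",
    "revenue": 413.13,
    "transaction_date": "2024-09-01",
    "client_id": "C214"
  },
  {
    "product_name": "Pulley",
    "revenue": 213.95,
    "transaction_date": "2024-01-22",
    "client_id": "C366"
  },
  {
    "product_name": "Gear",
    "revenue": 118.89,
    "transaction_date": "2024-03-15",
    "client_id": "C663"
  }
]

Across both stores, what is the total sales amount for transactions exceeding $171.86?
2364.58

Schema mapping: "total_sale" (store_central) = "revenue" (store_west) = sale amount

Sum of sales > $171.86 in store_central: 703.21
Sum of sales > $171.86 in store_west: 1661.37

Total: 703.21 + 1661.37 = 2364.58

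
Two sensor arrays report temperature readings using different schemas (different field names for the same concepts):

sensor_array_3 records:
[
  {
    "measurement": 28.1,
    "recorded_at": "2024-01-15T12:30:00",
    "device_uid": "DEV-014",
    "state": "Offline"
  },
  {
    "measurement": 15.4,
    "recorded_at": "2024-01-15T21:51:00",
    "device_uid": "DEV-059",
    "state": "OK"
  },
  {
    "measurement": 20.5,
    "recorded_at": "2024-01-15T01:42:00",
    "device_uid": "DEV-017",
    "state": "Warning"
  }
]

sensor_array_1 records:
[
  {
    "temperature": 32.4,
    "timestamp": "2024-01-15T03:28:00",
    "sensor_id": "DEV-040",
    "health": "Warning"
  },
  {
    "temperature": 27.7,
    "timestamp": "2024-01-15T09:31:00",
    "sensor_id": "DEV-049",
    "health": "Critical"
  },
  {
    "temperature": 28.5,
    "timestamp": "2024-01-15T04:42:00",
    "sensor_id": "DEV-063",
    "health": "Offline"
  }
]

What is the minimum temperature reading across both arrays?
15.4

Schema mapping: "measurement" (sensor_array_3) = "temperature" (sensor_array_1) = temperature reading

Minimum in sensor_array_3: 15.4
Minimum in sensor_array_1: 27.7

Overall minimum: min(15.4, 27.7) = 15.4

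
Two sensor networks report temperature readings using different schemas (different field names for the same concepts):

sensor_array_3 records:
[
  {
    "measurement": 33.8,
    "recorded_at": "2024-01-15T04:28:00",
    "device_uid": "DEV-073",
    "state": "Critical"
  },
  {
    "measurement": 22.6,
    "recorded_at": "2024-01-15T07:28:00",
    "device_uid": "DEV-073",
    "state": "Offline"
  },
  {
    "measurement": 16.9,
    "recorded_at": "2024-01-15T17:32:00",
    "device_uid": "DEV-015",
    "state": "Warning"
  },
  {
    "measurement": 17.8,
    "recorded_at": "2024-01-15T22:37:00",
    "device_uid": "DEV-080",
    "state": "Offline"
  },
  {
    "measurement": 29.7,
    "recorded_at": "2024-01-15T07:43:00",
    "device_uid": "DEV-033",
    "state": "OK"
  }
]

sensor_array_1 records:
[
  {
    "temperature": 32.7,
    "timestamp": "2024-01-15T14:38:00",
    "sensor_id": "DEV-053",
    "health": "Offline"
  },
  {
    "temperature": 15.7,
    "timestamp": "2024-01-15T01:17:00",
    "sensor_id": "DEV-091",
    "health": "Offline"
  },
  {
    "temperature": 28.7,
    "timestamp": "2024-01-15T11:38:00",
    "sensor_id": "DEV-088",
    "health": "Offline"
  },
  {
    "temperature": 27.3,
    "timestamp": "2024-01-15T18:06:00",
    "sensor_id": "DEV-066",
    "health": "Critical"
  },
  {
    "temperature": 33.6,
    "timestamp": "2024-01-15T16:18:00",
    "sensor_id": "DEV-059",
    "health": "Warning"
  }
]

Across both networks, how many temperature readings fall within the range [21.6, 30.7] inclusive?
4

Schema mapping: "measurement" (sensor_array_3) = "temperature" (sensor_array_1) = temperature

Readings in [21.6, 30.7] from sensor_array_3: 2
Readings in [21.6, 30.7] from sensor_array_1: 2

Total count: 2 + 2 = 4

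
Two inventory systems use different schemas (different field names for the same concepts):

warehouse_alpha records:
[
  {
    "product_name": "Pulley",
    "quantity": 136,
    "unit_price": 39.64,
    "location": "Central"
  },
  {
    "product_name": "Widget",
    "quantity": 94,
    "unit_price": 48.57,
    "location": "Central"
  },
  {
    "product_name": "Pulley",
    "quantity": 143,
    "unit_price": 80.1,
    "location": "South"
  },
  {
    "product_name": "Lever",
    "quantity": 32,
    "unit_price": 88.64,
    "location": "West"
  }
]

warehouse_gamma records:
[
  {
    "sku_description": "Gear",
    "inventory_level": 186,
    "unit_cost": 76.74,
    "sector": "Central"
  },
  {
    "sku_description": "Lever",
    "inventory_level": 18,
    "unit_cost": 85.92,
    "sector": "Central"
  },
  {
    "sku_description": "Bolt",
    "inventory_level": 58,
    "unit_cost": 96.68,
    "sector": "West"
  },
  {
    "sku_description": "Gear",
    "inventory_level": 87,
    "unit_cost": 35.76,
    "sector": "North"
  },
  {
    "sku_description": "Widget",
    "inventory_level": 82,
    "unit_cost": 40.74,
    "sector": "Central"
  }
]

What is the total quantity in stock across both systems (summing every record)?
836

To reconcile these schemas, identify the field holding the quantity in stock in each system:
1. In warehouse_alpha it is "quantity"
2. In warehouse_gamma it is "inventory_level"

From warehouse_alpha: 136 + 94 + 143 + 32 = 405
From warehouse_gamma: 186 + 18 + 58 + 87 + 82 = 431

Total: 405 + 431 = 836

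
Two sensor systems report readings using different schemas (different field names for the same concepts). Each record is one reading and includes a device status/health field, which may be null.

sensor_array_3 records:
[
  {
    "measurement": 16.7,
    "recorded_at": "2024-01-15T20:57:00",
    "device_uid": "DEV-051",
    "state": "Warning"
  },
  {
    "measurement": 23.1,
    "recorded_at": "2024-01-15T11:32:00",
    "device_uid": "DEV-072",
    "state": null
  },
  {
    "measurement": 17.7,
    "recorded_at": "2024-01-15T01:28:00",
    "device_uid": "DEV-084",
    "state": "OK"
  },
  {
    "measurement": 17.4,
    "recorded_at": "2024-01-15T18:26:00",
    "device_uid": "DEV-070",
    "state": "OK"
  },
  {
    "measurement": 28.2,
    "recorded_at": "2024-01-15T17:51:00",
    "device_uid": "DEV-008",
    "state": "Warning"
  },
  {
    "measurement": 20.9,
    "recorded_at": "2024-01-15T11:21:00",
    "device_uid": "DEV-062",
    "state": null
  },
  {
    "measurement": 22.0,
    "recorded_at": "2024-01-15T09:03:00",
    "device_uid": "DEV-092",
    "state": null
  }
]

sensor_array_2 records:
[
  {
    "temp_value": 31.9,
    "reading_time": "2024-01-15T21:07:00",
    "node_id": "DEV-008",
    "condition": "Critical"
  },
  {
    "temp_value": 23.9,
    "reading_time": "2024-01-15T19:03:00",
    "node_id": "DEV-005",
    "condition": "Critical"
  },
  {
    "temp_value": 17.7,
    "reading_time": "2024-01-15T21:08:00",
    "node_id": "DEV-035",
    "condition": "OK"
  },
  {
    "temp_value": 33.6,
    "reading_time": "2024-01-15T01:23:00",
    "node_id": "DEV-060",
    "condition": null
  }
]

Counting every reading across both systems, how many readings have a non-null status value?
7

Schema mapping: "state" (sensor_array_3) = "condition" (sensor_array_2) = status

Non-null in sensor_array_3: 4
Non-null in sensor_array_2: 3

Total non-null: 4 + 3 = 7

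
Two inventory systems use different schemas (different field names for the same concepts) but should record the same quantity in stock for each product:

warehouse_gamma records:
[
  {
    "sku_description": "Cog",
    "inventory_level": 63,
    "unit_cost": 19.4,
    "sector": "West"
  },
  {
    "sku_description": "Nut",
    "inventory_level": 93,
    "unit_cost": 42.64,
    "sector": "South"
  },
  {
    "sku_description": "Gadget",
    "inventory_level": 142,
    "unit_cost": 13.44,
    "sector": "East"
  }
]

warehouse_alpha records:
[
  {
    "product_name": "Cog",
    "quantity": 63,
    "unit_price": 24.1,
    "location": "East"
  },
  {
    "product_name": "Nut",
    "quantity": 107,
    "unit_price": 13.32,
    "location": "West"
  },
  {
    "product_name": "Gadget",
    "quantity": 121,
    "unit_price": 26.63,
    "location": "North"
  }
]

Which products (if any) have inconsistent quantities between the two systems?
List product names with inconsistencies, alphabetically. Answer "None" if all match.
Gadget, Nut

Schema mappings:
- "sku_description" (warehouse_gamma) = "product_name" (warehouse_alpha) = product name
- "inventory_level" (warehouse_gamma) = "quantity" (warehouse_alpha) = quantity

Comparison:
  Cog: 63 vs 63 - MATCH
  Nut: 93 vs 107 - MISMATCH
  Gadget: 142 vs 121 - MISMATCH

Products with inconsistencies: Gadget, Nut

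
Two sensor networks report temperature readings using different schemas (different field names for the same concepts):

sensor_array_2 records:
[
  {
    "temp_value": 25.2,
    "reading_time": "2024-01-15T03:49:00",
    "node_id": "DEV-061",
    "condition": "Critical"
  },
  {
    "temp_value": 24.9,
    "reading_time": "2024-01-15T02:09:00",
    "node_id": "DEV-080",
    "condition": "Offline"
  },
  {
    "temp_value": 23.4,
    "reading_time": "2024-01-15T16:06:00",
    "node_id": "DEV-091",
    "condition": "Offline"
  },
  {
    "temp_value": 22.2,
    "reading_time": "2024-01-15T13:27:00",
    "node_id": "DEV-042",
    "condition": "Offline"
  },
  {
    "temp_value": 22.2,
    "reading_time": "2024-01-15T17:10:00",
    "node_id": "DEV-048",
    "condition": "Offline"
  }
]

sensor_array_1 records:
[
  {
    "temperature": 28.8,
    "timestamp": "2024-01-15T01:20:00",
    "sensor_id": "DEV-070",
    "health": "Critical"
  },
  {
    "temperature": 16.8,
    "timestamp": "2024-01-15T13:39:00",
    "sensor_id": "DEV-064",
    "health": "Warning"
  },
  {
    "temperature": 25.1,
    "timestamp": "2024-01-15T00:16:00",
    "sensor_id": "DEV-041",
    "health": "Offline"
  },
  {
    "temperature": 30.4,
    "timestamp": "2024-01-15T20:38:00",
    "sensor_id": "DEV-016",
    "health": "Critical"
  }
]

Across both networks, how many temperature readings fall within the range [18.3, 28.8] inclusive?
7

Schema mapping: "temp_value" (sensor_array_2) = "temperature" (sensor_array_1) = temperature

Readings in [18.3, 28.8] from sensor_array_2: 5
Readings in [18.3, 28.8] from sensor_array_1: 2

Total count: 5 + 2 = 7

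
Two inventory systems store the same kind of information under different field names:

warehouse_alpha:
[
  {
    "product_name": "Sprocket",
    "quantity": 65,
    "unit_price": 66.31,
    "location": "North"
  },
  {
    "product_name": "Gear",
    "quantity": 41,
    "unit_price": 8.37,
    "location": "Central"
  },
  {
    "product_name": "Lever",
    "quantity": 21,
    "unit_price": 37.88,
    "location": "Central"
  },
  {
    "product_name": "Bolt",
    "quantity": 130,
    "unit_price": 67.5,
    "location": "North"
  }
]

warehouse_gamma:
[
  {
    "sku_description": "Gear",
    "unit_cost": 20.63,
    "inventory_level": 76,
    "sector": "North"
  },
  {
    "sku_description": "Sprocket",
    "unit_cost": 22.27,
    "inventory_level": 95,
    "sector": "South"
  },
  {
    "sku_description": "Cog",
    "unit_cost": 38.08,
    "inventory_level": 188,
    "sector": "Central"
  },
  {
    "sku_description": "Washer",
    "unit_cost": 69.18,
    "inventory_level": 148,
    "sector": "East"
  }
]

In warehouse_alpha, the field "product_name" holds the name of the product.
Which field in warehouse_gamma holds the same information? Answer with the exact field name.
sku_description

In warehouse_alpha, "product_name" holds the name of the product.
The fields in warehouse_gamma are: "sku_description", "unit_cost", "inventory_level", "sector".
"sku_description" is the match: the name refers to the same concept and its values are product-name strings (e.g. 'Cog', 'Gear').
The other fields ("unit_cost", "inventory_level", "sector") hold different kinds of data.

So "product_name" in warehouse_alpha corresponds to "sku_description" in warehouse_gamma.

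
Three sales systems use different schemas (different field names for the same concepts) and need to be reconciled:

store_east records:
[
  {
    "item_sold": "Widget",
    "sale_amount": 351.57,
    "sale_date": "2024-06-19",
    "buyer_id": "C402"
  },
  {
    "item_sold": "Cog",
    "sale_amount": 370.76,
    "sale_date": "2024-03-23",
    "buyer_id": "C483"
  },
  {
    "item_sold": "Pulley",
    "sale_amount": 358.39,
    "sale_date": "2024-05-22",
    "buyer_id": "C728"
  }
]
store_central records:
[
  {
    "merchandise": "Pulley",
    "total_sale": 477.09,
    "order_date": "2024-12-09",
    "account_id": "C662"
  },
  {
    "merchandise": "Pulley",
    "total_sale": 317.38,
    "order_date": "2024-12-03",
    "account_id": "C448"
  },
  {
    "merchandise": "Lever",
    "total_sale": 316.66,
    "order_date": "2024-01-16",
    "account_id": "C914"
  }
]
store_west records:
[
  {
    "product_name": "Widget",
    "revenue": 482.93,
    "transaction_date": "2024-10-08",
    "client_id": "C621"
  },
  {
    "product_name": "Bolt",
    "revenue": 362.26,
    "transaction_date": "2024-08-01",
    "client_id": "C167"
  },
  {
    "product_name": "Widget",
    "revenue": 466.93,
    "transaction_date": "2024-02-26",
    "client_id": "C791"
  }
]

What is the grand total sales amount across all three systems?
3503.97

Schema reconciliation - all amount fields map to sale amount:

store_east (sale_amount): 1080.72
store_central (total_sale): 1111.13
store_west (revenue): 1312.12

Grand total: 3503.97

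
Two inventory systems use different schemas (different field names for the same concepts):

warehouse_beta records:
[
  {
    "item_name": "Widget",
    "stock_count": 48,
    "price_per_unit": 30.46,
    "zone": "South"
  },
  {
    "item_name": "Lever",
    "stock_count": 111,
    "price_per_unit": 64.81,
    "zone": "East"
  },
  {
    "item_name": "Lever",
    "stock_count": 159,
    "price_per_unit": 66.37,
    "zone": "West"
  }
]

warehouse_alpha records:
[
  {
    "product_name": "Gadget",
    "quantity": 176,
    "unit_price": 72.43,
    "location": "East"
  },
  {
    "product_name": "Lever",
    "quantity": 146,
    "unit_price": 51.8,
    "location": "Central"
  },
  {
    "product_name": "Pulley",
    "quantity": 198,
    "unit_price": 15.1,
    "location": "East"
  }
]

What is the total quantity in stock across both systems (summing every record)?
838

To reconcile these schemas, identify the field holding the quantity in stock in each system:
1. In warehouse_beta it is "stock_count"
2. In warehouse_alpha it is "quantity"

From warehouse_beta: 48 + 111 + 159 = 318
From warehouse_alpha: 176 + 146 + 198 = 520

Total: 318 + 520 = 838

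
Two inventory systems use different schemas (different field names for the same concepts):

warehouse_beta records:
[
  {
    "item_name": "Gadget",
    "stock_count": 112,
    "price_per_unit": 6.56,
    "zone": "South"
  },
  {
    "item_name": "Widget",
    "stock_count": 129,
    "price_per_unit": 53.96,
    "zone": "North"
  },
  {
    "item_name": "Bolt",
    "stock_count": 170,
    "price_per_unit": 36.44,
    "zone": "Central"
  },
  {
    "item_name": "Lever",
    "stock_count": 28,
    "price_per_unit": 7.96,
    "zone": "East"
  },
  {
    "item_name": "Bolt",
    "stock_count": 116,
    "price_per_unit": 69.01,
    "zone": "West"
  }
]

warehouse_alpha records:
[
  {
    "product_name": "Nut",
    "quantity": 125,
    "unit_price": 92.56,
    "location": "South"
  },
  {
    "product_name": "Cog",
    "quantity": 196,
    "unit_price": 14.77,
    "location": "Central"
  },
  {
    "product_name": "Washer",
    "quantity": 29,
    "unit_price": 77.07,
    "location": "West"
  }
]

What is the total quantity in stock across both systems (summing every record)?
905

To reconcile these schemas, identify the field holding the quantity in stock in each system:
1. In warehouse_beta it is "stock_count"
2. In warehouse_alpha it is "quantity"

From warehouse_beta: 112 + 129 + 170 + 28 + 116 = 555
From warehouse_alpha: 125 + 196 + 29 = 350

Total: 555 + 350 = 905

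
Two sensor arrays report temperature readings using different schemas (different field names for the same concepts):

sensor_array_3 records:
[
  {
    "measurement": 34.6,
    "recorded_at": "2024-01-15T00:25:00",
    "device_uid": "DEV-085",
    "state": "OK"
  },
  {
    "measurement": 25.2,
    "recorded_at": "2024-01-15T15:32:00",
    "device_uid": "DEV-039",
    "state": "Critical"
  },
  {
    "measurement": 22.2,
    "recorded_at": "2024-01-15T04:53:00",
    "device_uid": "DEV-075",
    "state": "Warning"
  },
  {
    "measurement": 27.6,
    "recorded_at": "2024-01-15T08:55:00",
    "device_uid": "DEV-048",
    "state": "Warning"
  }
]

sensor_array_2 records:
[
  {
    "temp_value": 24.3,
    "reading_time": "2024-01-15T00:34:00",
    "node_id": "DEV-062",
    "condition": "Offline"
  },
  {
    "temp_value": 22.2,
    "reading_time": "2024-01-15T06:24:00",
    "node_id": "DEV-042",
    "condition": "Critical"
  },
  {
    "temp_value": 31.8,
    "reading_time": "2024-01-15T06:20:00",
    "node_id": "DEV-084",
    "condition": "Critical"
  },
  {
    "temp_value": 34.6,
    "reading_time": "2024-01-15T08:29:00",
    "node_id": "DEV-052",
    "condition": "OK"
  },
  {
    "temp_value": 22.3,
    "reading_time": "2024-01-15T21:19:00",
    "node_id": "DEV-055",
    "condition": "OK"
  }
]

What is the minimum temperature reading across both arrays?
22.2

Schema mapping: "measurement" (sensor_array_3) = "temp_value" (sensor_array_2) = temperature reading

Minimum in sensor_array_3: 22.2
Minimum in sensor_array_2: 22.2

Overall minimum: min(22.2, 22.2) = 22.2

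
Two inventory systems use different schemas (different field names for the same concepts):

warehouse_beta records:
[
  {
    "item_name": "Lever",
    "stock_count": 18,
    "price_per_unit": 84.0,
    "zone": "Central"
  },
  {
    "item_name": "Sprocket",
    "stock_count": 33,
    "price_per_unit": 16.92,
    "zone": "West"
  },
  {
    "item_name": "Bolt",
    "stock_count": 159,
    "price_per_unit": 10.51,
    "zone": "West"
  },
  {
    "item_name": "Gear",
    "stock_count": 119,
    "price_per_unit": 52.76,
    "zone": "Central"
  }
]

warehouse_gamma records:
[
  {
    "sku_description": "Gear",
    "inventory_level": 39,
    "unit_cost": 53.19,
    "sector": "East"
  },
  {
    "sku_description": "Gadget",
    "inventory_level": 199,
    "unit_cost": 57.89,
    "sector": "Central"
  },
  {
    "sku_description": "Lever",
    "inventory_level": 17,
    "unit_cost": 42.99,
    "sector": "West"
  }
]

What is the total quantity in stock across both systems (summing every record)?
584

To reconcile these schemas, identify the field holding the quantity in stock in each system:
1. In warehouse_beta it is "stock_count"
2. In warehouse_gamma it is "inventory_level"

From warehouse_beta: 18 + 33 + 159 + 119 = 329
From warehouse_gamma: 39 + 199 + 17 = 255

Total: 329 + 255 = 584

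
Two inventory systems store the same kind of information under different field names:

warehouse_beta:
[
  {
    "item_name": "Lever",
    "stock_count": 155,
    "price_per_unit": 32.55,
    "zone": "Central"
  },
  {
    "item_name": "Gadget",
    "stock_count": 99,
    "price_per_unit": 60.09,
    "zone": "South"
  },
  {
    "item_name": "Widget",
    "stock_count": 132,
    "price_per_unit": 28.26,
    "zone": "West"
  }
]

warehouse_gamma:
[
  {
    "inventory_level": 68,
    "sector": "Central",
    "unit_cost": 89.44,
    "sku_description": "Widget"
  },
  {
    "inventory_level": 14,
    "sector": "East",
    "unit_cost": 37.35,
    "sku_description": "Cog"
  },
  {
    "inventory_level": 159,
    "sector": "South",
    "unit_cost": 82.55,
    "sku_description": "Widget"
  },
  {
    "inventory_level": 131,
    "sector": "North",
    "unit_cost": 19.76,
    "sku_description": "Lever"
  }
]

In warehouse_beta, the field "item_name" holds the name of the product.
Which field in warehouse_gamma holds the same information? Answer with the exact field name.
sku_description

In warehouse_beta, "item_name" holds the name of the product.
The fields in warehouse_gamma are: "inventory_level", "sector", "unit_cost", "sku_description".
"sku_description" is the match: the name refers to the same concept and its values are product-name strings (e.g. 'Cog', 'Lever').
The other fields ("inventory_level", "sector", "unit_cost") hold different kinds of data.

So "item_name" in warehouse_beta corresponds to "sku_description" in warehouse_gamma.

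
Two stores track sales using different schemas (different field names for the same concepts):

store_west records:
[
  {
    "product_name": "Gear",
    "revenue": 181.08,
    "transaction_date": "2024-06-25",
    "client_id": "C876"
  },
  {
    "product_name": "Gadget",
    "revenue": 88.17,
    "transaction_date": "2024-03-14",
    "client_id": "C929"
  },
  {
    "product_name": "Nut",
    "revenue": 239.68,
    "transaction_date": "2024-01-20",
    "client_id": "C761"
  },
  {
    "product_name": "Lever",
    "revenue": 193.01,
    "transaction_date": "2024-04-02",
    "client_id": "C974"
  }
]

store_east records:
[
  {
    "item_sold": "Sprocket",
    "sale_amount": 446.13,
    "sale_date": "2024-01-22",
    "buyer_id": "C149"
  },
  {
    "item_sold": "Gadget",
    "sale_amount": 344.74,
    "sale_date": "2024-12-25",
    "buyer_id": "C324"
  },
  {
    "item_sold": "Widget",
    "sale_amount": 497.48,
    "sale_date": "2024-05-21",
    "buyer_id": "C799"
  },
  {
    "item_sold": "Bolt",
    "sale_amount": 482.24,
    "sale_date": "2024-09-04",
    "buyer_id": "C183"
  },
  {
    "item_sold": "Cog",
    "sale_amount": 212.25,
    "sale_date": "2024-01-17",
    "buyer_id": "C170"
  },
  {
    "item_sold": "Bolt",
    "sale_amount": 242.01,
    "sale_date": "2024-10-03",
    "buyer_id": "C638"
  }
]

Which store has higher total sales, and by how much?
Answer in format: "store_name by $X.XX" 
store_east by $1522.91

Schema mapping: "revenue" (store_west) = "sale_amount" (store_east) = sale amount

Total for store_west: 701.94
Total for store_east: 2224.85

Difference: |701.94 - 2224.85| = 1522.91
store_east has higher sales by $1522.91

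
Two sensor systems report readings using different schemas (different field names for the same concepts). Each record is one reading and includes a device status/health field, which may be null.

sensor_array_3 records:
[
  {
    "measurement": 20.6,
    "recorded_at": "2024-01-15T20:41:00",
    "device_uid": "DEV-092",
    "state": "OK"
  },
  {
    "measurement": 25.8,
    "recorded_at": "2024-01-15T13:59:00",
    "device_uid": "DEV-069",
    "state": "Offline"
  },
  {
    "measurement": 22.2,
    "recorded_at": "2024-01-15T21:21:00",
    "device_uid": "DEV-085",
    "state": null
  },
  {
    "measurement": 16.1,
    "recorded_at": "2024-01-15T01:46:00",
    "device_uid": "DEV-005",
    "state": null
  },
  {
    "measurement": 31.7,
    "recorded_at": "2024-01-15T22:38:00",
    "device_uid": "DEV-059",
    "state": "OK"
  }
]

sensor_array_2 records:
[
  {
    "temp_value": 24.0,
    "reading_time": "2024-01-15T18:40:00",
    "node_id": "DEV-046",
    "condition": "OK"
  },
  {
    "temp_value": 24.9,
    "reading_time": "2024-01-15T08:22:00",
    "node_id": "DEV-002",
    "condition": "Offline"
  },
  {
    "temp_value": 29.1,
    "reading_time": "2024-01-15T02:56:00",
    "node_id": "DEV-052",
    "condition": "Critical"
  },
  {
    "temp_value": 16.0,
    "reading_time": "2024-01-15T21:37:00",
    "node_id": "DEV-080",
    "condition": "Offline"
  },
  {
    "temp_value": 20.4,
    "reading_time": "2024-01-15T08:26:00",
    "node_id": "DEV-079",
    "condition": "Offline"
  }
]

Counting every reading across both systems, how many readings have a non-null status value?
8

Schema mapping: "state" (sensor_array_3) = "condition" (sensor_array_2) = status

Non-null in sensor_array_3: 3
Non-null in sensor_array_2: 5

Total non-null: 3 + 5 = 8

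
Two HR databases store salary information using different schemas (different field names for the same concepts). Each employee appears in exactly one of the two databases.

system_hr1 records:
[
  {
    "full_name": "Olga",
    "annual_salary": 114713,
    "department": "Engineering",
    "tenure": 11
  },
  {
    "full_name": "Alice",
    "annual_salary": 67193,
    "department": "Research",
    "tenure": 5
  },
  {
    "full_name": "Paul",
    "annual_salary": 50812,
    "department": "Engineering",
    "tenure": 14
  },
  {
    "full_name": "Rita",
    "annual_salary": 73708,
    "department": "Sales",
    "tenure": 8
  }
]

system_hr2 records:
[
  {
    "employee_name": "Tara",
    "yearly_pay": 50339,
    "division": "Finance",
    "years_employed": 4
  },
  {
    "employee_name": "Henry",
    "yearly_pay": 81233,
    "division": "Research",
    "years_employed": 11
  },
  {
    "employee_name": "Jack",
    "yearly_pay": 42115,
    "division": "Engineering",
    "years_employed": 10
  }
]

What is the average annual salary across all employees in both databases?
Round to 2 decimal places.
68587.57

Schema mapping: "annual_salary" (system_hr1) = "yearly_pay" (system_hr2) = annual salary

All salaries: [114713, 67193, 50812, 73708, 50339, 81233, 42115]
Sum: 480113
Count: 7
Average: 480113 / 7 = 68587.57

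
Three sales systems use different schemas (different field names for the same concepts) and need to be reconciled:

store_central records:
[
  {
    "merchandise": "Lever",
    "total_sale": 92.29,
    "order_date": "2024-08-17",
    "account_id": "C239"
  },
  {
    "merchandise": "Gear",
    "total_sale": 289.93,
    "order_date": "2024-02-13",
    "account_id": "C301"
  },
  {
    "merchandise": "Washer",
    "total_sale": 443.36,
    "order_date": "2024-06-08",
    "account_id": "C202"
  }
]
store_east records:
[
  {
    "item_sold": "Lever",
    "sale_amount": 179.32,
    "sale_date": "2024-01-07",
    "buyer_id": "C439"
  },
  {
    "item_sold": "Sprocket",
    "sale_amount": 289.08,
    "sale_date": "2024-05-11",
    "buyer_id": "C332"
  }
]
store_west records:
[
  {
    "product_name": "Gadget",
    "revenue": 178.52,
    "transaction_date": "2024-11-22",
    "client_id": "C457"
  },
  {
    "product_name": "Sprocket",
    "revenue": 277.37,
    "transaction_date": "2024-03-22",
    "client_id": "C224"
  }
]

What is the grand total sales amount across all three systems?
1749.87

Schema reconciliation - all amount fields map to sale amount:

store_central (total_sale): 825.58
store_east (sale_amount): 468.4
store_west (revenue): 455.89

Grand total: 1749.87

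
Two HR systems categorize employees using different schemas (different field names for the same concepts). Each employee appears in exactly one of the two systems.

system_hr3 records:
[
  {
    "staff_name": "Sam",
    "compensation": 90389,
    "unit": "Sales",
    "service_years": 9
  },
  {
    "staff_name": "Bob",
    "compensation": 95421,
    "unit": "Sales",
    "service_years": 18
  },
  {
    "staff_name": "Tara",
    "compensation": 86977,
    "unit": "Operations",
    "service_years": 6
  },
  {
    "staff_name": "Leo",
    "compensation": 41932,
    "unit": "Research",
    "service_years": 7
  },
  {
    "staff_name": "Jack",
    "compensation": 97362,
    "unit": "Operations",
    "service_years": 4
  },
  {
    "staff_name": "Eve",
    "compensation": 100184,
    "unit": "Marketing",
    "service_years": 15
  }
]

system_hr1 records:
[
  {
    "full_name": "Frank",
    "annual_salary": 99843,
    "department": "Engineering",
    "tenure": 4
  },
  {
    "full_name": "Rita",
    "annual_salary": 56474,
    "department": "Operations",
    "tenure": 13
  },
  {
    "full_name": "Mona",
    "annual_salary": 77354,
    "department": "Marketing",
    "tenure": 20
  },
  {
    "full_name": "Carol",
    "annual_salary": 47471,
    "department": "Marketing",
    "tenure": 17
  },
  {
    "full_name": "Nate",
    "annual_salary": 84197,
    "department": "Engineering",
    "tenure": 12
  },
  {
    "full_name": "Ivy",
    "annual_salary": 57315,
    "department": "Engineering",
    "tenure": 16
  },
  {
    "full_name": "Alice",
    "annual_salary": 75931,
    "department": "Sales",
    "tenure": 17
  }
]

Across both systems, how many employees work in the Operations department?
3

Schema mapping: "unit" (system_hr3) = "department" (system_hr1) = department

Operations employees in system_hr3: 2
Operations employees in system_hr1: 1

Total in Operations: 2 + 1 = 3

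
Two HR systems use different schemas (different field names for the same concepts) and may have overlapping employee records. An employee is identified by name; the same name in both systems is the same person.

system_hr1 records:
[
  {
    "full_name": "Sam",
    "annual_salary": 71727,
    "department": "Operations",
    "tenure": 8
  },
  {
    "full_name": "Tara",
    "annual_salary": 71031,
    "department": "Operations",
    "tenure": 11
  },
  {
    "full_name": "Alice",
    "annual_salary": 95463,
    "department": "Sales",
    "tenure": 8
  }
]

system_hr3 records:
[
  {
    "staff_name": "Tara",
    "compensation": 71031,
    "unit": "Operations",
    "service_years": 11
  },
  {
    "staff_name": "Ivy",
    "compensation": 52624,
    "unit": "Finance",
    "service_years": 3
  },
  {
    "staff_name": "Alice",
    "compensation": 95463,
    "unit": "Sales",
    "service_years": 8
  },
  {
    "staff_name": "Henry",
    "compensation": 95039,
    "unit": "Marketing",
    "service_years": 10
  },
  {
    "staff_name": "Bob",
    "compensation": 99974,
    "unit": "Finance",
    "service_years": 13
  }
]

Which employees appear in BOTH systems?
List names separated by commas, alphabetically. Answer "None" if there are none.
Alice, Tara

Schema mapping: "full_name" (system_hr1) = "staff_name" (system_hr3) = employee name

Names in system_hr1: ['Alice', 'Sam', 'Tara']
Names in system_hr3: ['Alice', 'Bob', 'Henry', 'Ivy', 'Tara']

Intersection: ['Alice', 'Tara']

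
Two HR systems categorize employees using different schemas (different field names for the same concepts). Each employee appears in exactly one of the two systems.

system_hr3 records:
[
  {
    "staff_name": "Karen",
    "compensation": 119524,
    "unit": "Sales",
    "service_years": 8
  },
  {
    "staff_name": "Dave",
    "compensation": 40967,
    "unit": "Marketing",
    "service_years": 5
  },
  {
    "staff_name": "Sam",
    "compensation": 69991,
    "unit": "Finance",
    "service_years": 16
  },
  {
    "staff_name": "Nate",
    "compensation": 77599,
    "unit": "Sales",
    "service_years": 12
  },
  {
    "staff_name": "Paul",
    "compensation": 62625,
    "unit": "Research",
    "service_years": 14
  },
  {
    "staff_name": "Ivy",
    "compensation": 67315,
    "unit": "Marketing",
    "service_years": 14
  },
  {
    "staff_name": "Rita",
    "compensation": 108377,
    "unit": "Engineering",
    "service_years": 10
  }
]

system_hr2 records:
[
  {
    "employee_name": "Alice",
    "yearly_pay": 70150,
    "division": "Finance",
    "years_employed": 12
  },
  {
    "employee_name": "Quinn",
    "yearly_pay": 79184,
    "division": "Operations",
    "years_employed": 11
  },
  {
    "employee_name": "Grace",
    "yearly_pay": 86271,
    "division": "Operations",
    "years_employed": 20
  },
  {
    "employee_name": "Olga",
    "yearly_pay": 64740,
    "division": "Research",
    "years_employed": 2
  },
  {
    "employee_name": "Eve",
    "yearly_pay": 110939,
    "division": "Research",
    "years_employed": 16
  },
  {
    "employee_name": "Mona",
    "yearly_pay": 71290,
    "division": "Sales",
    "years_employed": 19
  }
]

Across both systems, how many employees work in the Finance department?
2

Schema mapping: "unit" (system_hr3) = "division" (system_hr2) = department

Finance employees in system_hr3: 1
Finance employees in system_hr2: 1

Total in Finance: 1 + 1 = 2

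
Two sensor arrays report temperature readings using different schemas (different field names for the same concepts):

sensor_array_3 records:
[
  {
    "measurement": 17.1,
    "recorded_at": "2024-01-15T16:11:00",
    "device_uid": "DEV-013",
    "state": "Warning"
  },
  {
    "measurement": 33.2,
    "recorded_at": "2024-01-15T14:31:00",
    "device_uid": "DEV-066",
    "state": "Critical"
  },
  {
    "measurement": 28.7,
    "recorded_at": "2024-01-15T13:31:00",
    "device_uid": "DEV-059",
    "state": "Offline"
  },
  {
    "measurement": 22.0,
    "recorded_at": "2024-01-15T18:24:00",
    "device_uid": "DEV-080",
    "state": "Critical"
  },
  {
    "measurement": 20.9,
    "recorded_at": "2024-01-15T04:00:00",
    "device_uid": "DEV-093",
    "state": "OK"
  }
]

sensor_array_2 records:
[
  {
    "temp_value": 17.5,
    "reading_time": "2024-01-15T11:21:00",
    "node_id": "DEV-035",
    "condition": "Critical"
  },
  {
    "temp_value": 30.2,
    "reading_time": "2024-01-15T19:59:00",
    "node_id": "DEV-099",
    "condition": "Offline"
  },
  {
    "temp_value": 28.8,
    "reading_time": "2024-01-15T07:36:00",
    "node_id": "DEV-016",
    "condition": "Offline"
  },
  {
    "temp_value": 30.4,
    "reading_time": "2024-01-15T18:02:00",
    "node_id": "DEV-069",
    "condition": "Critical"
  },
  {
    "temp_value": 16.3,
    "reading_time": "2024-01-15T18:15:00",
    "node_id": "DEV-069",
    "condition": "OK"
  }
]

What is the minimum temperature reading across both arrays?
16.3

Schema mapping: "measurement" (sensor_array_3) = "temp_value" (sensor_array_2) = temperature reading

Minimum in sensor_array_3: 17.1
Minimum in sensor_array_2: 16.3

Overall minimum: min(17.1, 16.3) = 16.3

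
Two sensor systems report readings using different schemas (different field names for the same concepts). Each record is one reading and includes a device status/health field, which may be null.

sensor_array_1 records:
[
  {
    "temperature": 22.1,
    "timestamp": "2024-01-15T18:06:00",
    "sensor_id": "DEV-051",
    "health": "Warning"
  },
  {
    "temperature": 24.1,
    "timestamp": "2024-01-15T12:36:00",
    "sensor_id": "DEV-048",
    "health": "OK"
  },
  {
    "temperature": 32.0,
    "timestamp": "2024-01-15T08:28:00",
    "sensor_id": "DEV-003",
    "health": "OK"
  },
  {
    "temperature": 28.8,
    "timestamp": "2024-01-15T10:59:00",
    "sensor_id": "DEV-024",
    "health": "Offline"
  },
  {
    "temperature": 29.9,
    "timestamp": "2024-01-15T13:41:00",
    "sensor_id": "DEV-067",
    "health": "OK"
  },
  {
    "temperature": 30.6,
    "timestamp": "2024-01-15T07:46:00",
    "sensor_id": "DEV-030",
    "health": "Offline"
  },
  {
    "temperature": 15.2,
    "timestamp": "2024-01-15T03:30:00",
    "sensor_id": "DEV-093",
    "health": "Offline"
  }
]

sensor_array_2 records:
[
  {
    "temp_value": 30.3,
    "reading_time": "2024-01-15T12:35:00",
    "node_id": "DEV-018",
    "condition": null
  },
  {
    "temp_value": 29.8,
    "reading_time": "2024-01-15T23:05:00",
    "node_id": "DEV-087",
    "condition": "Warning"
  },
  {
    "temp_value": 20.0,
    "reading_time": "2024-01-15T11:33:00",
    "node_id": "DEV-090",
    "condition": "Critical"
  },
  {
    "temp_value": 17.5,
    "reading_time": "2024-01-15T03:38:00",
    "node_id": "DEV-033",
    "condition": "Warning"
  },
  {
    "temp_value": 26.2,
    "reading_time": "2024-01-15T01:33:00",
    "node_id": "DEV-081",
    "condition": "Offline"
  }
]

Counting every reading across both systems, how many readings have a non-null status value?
11

Schema mapping: "health" (sensor_array_1) = "condition" (sensor_array_2) = status

Non-null in sensor_array_1: 7
Non-null in sensor_array_2: 4

Total non-null: 7 + 4 = 11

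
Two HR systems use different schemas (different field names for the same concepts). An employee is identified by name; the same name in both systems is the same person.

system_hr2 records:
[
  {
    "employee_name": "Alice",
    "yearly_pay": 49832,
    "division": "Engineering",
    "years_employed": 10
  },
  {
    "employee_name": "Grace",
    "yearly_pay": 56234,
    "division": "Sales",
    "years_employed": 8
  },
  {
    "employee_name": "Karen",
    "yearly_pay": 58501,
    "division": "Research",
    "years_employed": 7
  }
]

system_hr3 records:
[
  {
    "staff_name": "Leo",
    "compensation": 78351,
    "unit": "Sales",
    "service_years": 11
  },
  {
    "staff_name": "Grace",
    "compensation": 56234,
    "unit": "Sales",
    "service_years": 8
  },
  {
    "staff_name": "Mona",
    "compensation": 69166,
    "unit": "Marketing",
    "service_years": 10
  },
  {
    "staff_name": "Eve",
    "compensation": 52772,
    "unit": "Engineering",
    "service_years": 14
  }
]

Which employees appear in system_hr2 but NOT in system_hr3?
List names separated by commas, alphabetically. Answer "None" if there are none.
Alice, Karen

Schema mapping: "employee_name" (system_hr2) = "staff_name" (system_hr3) = employee name

Names in system_hr2: ['Alice', 'Grace', 'Karen']
Names in system_hr3: ['Eve', 'Grace', 'Leo', 'Mona']

In system_hr2 but not system_hr3: ['Alice', 'Karen']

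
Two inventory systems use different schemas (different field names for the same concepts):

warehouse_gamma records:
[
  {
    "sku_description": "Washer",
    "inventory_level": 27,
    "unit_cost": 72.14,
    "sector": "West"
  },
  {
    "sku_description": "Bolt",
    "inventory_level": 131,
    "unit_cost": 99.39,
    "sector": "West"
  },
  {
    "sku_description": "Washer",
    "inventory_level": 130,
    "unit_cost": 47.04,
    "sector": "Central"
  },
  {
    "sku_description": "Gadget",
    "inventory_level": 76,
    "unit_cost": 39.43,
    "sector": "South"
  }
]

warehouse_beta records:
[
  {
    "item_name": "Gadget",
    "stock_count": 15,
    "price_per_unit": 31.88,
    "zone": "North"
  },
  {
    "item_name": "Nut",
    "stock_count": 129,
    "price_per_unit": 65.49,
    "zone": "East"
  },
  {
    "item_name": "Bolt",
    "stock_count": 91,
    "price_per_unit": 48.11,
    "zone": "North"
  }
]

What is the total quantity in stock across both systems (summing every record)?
599

To reconcile these schemas, identify the field holding the quantity in stock in each system:
1. In warehouse_gamma it is "inventory_level"
2. In warehouse_beta it is "stock_count"

From warehouse_gamma: 27 + 131 + 130 + 76 = 364
From warehouse_beta: 15 + 129 + 91 = 235

Total: 364 + 235 = 599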